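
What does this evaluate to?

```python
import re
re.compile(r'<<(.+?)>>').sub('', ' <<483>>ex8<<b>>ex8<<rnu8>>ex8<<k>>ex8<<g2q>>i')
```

With the lazy modifier that quantifier settles for the fewest repetitions that let the rest of the pattern succeed (the atoms after it are unaffected and can still be greedy).
Every occurrence is swapped for ''.

' ex8ex8ex8ex8i'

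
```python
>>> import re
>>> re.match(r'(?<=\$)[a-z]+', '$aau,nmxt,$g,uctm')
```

None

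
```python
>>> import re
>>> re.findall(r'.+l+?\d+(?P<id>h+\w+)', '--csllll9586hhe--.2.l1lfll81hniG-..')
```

The pattern matches one or more of any character; then one or more of the literal 'l' (lazy), then one or more of a digit; then one or more of a literal 'h', then one or more of a word character (captured as 'id').
Scanning left to right: at [0:32] match '--csllll9586hhe--.2.l1lfll81hniG', group 1 = 'hniG'.
Because there's exactly one group, `findall` drops the full match and keeps group 1 from the one hit.

['hniG']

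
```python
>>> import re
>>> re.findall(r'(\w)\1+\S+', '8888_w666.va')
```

A backreference is literal: `\1` must see the identical characters the first group matched.
Because there's exactly one group, `findall` drops the full match and keeps group 1 from the one hit.

['8']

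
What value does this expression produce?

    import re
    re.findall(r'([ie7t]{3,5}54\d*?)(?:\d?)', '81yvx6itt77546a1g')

This matches 3 to 5 of one of [ie7t], then the literal '54', then zero or more of a digit (lazy) (captured); then optionally a digit (non-capturing group).
Walking the string: at [6:14] match 'itt77546', group 1 = 'itt7754'.
One capturing group, so `findall` returns just the captured substring from the one match — 1 in all.

['itt7754']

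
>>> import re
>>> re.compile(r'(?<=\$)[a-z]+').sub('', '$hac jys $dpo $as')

The positive lookaround only admits positions where the adjacent text matches; those characters stay outside the span.
Matches: at [1:4] → 'hac'; at [10:13] → 'dpo'; at [15:17] → 'as'.
Each match is replaced by ''.

'$ jys $ $'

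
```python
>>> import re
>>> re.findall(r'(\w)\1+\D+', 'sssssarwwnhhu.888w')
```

['s', '8']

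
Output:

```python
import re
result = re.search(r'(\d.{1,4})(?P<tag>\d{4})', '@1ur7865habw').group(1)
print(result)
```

The pattern matches a digit, then 1 to 4 of any character (captured); then exactly 4 of a digit (captured as 'tag').
`re.search` tries every starting position until one works.
The match spans [1:8] → '1ur7865'.
Captured: group 1 = '1ur', group 2 = '7865'.

1ur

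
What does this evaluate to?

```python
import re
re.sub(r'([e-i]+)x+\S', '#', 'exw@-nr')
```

Pattern: one or more of a character in [e-i] (captured); then one or more of the literal 'x', then a non-whitespace character.
Matches: at [0:3] → 'exw'.
Each match is replaced by '#'.

'#@-nr'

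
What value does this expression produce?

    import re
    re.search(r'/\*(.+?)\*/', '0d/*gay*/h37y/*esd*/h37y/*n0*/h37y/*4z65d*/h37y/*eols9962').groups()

Unlike `match`, `search` isn't anchored — it looks for the pattern anywhere in the string.
The match spans [2:9] → '/*gay*/'.
Captured: group 1 = 'gay'.

('gay',)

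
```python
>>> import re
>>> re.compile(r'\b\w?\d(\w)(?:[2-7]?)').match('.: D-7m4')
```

`match` is anchored at position 0; if the pattern doesn't fit there, it returns None.
Here position 0 doesn't satisfy it, so the call returns None.

None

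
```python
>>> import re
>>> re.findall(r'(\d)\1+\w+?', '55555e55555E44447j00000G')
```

['5', '5', '4', '0']

The backreference `\1` re-matches whatever the first group consumed, character for character.
Walking the string: at [0:6] match '55555e', group 1 = '5'; at [6:12] match '55555E', group 1 = '5'; at [12:17] match '44447', group 1 = '4'; at [18:24] match '00000G', group 1 = '0'.
`findall` collects group 1 from each match (4 total).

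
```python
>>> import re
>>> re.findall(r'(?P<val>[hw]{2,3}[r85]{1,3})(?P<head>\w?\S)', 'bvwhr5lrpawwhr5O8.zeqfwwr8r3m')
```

Pattern: 2 to 3 of one of [hw], then 1 to 3 of one of [r85] (captured as 'val'); then optionally a word character, then a non-whitespace character (captured as 'head').
Scanning left to right: at [2:8] match 'whr5lr', groups = ('whr5', 'lr'); at [10:17] match 'wwhr5O8', groups = ('wwhr5', 'O8'); at [22:29] match 'wwr8r3m', groups = ('wwr8r', '3m').
Multiple groups make `findall` return tuples — one 2-tuple for each match.

[('whr5', 'lr'), ('wwhr5', 'O8'), ('wwr8r', '3m')]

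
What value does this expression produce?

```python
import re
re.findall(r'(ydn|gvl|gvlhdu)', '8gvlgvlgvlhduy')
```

Branches in `(...|...)` are attempted left-to-right; the first branch that allows the whole pattern to succeed is taken.
Because there's exactly one group, `findall` drops the full match and keeps group 1 from each hit.

['gvl', 'gvl', 'gvl']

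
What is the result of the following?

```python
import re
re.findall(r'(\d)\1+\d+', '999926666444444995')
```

['9']

The backreference `\1` re-matches whatever the first group consumed, character for character.
Matches: at [0:18] match '999926666444444995', group 1 = '9'.
Because there's exactly one group, `findall` drops the full match and keeps group 1 from the one hit.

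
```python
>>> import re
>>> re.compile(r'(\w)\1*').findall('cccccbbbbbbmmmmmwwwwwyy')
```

After group 1 captures some text, `\1` only succeeds where that same text appears again.
Matches: at [0:5] match 'ccccc', group 1 = 'c'; at [5:11] match 'bbbbbb', group 1 = 'b'; at [11:16] match 'mmmmm', group 1 = 'm'; at [16:21] match 'wwwww', group 1 = 'w'; at [21:23] match 'yy', group 1 = 'y'.
With a single group, `findall` returns only what that group captured — 5 items.

['c', 'b', 'm', 'w', 'y']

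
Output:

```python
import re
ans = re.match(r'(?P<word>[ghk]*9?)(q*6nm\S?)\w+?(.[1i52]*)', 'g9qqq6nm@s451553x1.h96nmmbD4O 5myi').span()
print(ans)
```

This matches zero or more of one of [ghk], then optionally a literal '9' (captured as 'word'); then zero or more of a literal 'q', then the literal '6nm', then optionally a non-whitespace character (captured); then one or more of a word character (lazy); then any character, then zero or more of one of [1i52] (captured).
Because the quantifier is non-greedy, it stops expanding at the earliest point where the rest of the pattern can succeed.
`re.match` won't scan ahead — the pattern has to work from the very first character.
The match spans [0:15] → 'g9qqq6nm@s45155'.
Captured: group 1 = 'g9', group 2 = 'qqq6nm@', group 3 = '45155'.

(0, 15)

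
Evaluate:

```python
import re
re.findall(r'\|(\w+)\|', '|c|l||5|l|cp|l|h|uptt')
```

Walking the string: at [0:3] match '|c|', group 1 = 'c'; at [5:8] match '|5|', group 1 = '5'; at [9:13] match '|cp|', group 1 = 'cp'; at [14:17] match '|h|', group 1 = 'h'.
`findall` collects group 1 from each match (4 total).

['c', '5', 'cp', 'h']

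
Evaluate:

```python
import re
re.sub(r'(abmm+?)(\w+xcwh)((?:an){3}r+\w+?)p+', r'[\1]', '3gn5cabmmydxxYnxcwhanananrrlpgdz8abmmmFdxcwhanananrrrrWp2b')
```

This matches the literal 'abm', then one or more of the literal 'm' (lazy) (captured); then one or more of a word character, then the literal 'xcw', then a literal 'h' (captured); then the literal 'an' repeated 3 times, then one or more of a literal 'r', then one or more of a word character (lazy) (captured); then one or more of a literal 'p'.
Each match is replaced using the text its own group 1 captured.

'3gn5c[abmm]2b'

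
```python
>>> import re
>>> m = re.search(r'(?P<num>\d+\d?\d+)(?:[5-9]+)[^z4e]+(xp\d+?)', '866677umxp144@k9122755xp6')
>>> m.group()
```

The `?` after the quantifier makes it lazy — it takes as little as possible before letting the rest of the pattern try.
The match spans [0:11] → '866677umxp1'.

'866677umxp1'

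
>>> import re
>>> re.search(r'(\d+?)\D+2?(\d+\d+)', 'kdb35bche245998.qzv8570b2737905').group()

'35bche245998'

The pattern matches one or more of a digit (lazy) (captured); then one or more of a non-digit, then optionally the literal '2'; then one or more of a digit, then one or more of a digit (captured).
`re.search` scans for the first position where the pattern succeeds.
The match spans [3:15] → '35bche245998'.
Captured: group 1 = '35', group 2 = '45998'.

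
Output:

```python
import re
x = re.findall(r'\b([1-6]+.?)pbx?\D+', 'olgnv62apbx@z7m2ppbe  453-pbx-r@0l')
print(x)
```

['453-']

Pattern: a word boundary (`\b`, zero-width); then one or more of a character in [1-6], then optionally any character (captured); then the literal 'pb', then optionally a literal 'x', then one or more of a non-digit.
Scanning left to right: at [22:32] match '453-pbx-r@', group 1 = '453-'.
With a single group, `findall` returns only what that group captured — 1 item.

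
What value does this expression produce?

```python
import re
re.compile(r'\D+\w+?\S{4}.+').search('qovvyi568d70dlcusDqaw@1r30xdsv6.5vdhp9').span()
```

(0, 38)

This matches one or more of a non-digit; then one or more of a word character (lazy); then exactly 4 of a non-whitespace character, then one or more of any character.
`search` walks the string left to right and returns the first match it finds.
The match spans [0:38] → 'qovvyi568d70dlcusDqaw@1r30xdsv6.5vdhp9'.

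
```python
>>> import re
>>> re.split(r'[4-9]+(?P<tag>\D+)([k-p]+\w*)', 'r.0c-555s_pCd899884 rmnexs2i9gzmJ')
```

['r.0c-', 's_', 'pCd899884', ' rmnexs2i', 'gz', 'mJ', '']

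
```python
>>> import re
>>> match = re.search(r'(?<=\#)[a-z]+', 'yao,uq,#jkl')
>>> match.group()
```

'jkl'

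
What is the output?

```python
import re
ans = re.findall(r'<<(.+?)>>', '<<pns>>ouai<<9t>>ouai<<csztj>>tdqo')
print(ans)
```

['pns', '9t', 'csztj']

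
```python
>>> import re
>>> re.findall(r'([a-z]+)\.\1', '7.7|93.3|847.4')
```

Because there's exactly one group, `findall` drops the full match and keeps group 1 from each hit.
Nothing in the string satisfies the pattern, so the list is empty.

[]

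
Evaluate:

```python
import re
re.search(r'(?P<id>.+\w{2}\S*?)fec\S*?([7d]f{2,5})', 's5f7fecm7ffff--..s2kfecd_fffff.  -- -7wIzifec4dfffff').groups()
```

('s5f7fecm7ffff--..s2kfecd_fffff.  -- -7wIzi', 'dfffff')

The match spans [0:52] → 's5f7fecm7ffff--..s2kfecd_fffff.  -- -7wIzifec4dfffff'.
Captured: group 1 = 's5f7fecm7ffff--..s2kfecd_fffff.  -- -7wIzi', group 2 = 'dfffff'.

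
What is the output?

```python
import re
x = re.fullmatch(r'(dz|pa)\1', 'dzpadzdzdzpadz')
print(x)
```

None

`fullmatch` succeeds only if the pattern covers the string from start to end.
Here the string isn't matched end-to-end, so the call returns None.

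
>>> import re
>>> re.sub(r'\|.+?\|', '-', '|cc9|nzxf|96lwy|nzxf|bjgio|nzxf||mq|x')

'-nzxf-nzxf-nzxf-x'

A non-greedy quantifier consumes as few characters as it can — just enough that the remainder of the pattern still matches from where it stops; whatever follows it matches normally.
Matches: at [0:5] → '|cc9|'; at [9:16] → '|96lwy|'; at [20:27] → '|bjgio|'; at [31:36] → '||mq|'.
Each match is replaced by '-'.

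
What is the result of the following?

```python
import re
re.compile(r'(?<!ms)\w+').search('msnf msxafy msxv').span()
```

The negative lookahead/lookbehind blocks any match where the forbidden context is present.
`search` walks the string left to right and returns the first match it finds.
The match spans [0:4] → 'msnf'.

(0, 4)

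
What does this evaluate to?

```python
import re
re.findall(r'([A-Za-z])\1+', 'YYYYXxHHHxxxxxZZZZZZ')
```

['Y', 'H', 'x', 'Z']

A backreference is literal: `\1` must see the identical characters the first group matched.
One capturing group, so `findall` returns just the captured substring from each match — 4 in all.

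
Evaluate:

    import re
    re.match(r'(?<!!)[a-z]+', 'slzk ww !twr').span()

(0, 4)

`re.match` won't scan ahead — the pattern has to work from the very first character.
The match spans [0:4] → 'slzk'.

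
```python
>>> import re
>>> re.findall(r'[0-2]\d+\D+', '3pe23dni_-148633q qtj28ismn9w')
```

['23dni_-', '148633q qtj', '28ismn']

The pattern matches a character in [0-2], then one or more of a digit; then one or more of a non-digit.
With no groups in the pattern, `findall` gives back each whole match — 3 here.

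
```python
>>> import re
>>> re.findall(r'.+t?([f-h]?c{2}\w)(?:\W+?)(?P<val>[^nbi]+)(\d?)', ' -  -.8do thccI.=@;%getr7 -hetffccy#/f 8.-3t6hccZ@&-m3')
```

The pattern matches one or more of any character, then optionally the literal 't'; then optionally a character in [f-h], then exactly 2 of the literal 'c', then a word character (captured); then one or more of a non-word character (lazy) (non-capturing group); then one or more of any character except [nbi] (captured as 'val'); then optionally a digit (captured).
3 groups means the one result is a tuple of 3 captured strings — 1 here.

[('ccZ', '&-m3', '')]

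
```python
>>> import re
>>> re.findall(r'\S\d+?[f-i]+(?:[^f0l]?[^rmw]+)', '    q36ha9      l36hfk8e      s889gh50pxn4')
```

Pattern: a non-whitespace character, then one or more of a digit (lazy), then one or more of a character in [f-i]; then optionally any character except [f0l], then one or more of any character except [rmw] (non-capturing group).
Matches: at [4:42] → 'q36ha9      l36hfk8e      s889gh50pxn4'.
Since nothing is captured, `findall` lists the 1 matched substring directly.

['q36ha9      l36hfk8e      s889gh50pxn4']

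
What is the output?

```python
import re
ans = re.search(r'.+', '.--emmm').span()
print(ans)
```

(0, 7)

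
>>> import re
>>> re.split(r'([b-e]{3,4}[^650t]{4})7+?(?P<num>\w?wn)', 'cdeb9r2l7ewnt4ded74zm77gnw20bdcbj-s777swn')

['', 'cdeb9r2l', 'ewn', 't4ded74zm77gnw20', 'bdcbj-s7', 'swn', '']

The pattern matches 3 to 4 of a character in [b-e], then exactly 4 of any character except [650t] (captured); then one or more of a literal '7' (lazy); then optionally a word character, then the literal 'wn' (captured as 'num').
Matches to split on: at [0:12] → 'cdeb9r2l7ewn'; at [28:41] → 'bdcbj-s777swn'.
With a capturing group present, the delimiter's captured portion is kept in the result list.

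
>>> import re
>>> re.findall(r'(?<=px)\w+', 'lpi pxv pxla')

Lookahead/lookbehind check context without consuming it, so the matched span excludes the asserted characters.
No capturing groups, so `findall` returns the 2 full match strings.

['v', 'la']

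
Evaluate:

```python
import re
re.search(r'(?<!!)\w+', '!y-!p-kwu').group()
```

`(?!…)`/`(?<!…)` only lets a position through if the neighbouring text does NOT match; no characters are consumed.
The match spans [6:9] → 'kwu'.

'kwu'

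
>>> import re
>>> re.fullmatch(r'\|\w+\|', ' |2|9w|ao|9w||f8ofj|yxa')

None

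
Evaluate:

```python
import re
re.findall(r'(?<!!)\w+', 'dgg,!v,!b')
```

['dgg']

The negative lookahead/lookbehind blocks any match where the forbidden context is present.
Walking the string: at [0:3] → 'dgg'.
Since nothing is captured, `findall` lists the 1 matched substring directly.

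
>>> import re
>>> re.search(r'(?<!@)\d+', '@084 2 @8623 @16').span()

The negative lookaround is zero-width — it rules out positions where the adjacent text would match, without consuming anything.
The match spans [2:4] → '84'.

(2, 4)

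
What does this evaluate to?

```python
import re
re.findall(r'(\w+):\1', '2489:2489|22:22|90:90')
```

['2489', '22', '90']

A backreference is literal: `\1` must see the identical characters the first group matched.
Because there's exactly one group, `findall` drops the full match and keeps group 1 from each hit.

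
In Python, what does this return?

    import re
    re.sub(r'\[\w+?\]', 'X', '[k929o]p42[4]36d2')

'Xp42X36d2'

Each match is replaced by 'X'.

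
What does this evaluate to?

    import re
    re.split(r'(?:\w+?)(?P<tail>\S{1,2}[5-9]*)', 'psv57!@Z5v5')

['', 'sv57', '!@', '5v5', '']

A non-greedy quantifier consumes as few characters as it can — just enough that the remainder of the pattern still matches from where it stops; whatever follows it matches normally.
The group in the pattern means `split` returns the separators' captures alongside the pieces.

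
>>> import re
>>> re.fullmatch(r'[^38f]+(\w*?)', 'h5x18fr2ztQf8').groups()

The pattern matches one or more of any character except [38f]; then zero or more of a word character (lazy) (captured).
For `fullmatch`, every character of the input must be accounted for by the pattern.
The match spans [0:13] → 'h5x18fr2ztQf8'.
Captured: group 1 = '8fr2ztQf8'.

('8fr2ztQf8',)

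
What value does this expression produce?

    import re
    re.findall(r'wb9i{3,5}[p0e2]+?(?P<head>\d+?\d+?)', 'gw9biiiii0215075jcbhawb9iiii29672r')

['96']

Pattern: the literal 'wb9', then 3 to 5 of a literal 'i', then one or more of one of [p0e2] (lazy); then one or more of a digit (lazy), then one or more of a digit (lazy) (captured as 'head').
A `+?`/`*?`/`{m,n}?` starts at its minimum and grows only as far as needed for what follows to match.
Walking the string: at [21:31] match 'wb9iiii296', group 1 = '96'.
One capturing group, so `findall` returns just the captured substring from the one match — 1 in all.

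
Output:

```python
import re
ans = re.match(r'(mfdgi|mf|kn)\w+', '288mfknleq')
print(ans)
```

None

`match` is anchored at position 0; if the pattern doesn't fit there, it returns None.
Here the pattern fails at index 0, so the call returns None.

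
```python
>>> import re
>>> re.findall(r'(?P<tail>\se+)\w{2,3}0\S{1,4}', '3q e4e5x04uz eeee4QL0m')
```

[' eeee']

Pattern: whitespace, then one or more of the literal 'e' (captured as 'tail'); then 2 to 3 of a word character, then the literal '0', then 1 to 4 of a non-whitespace character.
`findall` collects group 1 from the one match (1 total).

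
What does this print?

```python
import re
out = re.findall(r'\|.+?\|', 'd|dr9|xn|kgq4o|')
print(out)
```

The `?` after the quantifier makes it lazy — it takes as little as possible before letting the rest of the pattern try.
Scanning left to right: at [1:6] → '|dr9|'; at [8:15] → '|kgq4o|'.
With no groups in the pattern, `findall` gives back each whole match — 2 here.

['|dr9|', '|kgq4o|']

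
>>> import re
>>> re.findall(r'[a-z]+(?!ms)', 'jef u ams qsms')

['jef', 'u', 'ams', 'qsms']

The negative lookaround is zero-width — it rules out positions where the adjacent text would match, without consuming anything.
Matches: at [0:3] → 'jef'; at [4:5] → 'u'; at [6:9] → 'ams'; at [10:14] → 'qsms'.
Since nothing is captured, `findall` lists the 4 matched substrings directly.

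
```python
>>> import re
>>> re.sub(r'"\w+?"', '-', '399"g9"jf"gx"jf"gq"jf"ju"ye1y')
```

'399-jf-jf-jf-ye1y'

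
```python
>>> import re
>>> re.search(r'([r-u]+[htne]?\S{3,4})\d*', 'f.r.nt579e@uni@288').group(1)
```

'r.nt5'

The match spans [2:9] → 'r.nt579'.
Captured: group 1 = 'r.nt5'.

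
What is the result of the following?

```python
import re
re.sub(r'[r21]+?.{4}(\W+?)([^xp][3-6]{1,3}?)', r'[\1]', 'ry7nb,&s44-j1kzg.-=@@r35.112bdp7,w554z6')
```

'[,&]4-j[-=@@]5.[,]54z6'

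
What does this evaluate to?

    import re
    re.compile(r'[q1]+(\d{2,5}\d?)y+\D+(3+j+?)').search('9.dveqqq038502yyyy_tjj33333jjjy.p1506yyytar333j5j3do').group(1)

The pattern matches one or more of one of [q1]; then 2 to 5 of a digit, then optionally a digit (captured); then one or more of the literal 'y', then one or more of a non-digit; then one or more of the literal '3', then one or more of a literal 'j' (lazy) (captured).
The `?` after the quantifier makes it lazy — it takes as little as possible before letting the rest of the pattern try.
`re.search` tries every starting position until one works.
The match spans [5:28] → 'qqq038502yyyy_tjj33333j'.
Captured: group 1 = '038502', group 2 = '33333j'.

'038502'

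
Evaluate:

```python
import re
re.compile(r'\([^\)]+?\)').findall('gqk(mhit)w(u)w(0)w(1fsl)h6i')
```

Since nothing is captured, `findall` lists the 4 matched substrings directly.

['(mhit)', '(u)', '(0)', '(1fsl)']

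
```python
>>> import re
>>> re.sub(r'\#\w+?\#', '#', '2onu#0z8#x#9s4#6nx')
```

Each match is replaced by '#'.

'2onu#x#6nx'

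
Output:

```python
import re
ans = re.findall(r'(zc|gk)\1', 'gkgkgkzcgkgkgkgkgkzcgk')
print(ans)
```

The backreference `\1` re-matches whatever the first group consumed, character for character.
Walking the string: at [0:4] match 'gkgk', group 1 = 'gk'; at [8:12] match 'gkgk', group 1 = 'gk'; at [12:16] match 'gkgk', group 1 = 'gk'.
With a single group, `findall` returns only what that group captured — 3 items.

['gk', 'gk', 'gk']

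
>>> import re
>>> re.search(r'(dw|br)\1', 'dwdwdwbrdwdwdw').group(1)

'dw'

The match spans [0:4] → 'dwdw'.
Captured: group 1 = 'dw'.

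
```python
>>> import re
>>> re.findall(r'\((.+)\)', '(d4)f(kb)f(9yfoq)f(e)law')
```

['d4)f(kb)f(9yfoq)f(e']

With a single group, `findall` returns only what that group captured — 1 item.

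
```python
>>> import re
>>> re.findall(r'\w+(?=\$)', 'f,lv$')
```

Because the assertion is zero-width, the text it checks is not consumed and won't appear in the result.
Matches: at [2:4] → 'lv'.
With no groups in the pattern, `findall` gives back each whole match — 1 here.

['lv']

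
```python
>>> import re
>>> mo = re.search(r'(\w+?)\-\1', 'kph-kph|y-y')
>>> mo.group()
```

'kph-kph'

`\1` has to match the exact text group 1 already captured.
`search` walks the string left to right and returns the first match it finds.
The match spans [0:7] → 'kph-kph'.
Captured: group 1 = 'kph'.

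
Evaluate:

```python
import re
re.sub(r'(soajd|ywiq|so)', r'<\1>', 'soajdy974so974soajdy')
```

Alternation tries branches left to right and keeps the first one that lets the overall match succeed at that position.
The replacement refers to a captured group, so each match is rewritten using its own captured text.

'<soajd>y974<so>974<soajd>y'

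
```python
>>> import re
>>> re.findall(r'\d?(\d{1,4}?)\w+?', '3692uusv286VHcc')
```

['6', '2', '8']

The pattern matches optionally a digit; then 1 to 4 of a digit (lazy) (captured); then one or more of a word character (lazy).
A `+?`/`*?`/`{m,n}?` starts at its minimum and grows only as far as needed for what follows to match.
Scanning left to right: at [0:3] match '369', group 1 = '6'; at [3:5] match '2u', group 1 = '2'; at [8:11] match '286', group 1 = '8'.
With a single group, `findall` returns only what that group captured — 3 items.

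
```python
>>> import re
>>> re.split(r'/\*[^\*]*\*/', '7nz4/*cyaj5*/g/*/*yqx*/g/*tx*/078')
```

['7nz4', 'g/*', 'g', '078']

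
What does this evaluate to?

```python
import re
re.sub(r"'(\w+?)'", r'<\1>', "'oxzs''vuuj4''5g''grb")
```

Each match is replaced using the text its own group 1 captured.

"<oxzs><vuuj4><5g>'grb"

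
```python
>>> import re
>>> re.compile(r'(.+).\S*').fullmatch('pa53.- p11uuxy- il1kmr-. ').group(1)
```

'pa53.- p11uuxy- il1kmr-.'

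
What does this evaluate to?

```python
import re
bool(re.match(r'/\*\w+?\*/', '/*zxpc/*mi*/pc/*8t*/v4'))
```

False

`re.match` only tries the pattern at the start of the string.
Here the string doesn't start with a match, so the call returns None, and `bool(None)` is False.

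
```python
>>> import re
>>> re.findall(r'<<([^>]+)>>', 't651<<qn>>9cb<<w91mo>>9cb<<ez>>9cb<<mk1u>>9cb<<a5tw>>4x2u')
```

Walking the string: at [4:10] match '<<qn>>', group 1 = 'qn'; at [13:22] match '<<w91mo>>', group 1 = 'w91mo'; at [25:31] match '<<ez>>', group 1 = 'ez'; at [34:42] match '<<mk1u>>', group 1 = 'mk1u'; at [45:53] match '<<a5tw>>', group 1 = 'a5tw'.
One capturing group, so `findall` returns just the captured substring from each match — 5 in all.

['qn', 'w91mo', 'ez', 'mk1u', 'a5tw']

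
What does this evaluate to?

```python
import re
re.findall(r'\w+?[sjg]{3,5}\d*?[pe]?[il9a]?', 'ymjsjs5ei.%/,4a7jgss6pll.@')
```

['ymjsjs', '4a7jgss']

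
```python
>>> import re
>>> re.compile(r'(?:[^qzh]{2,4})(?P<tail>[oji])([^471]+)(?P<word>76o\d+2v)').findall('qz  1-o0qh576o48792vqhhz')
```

Pattern: 2 to 4 of any character except [qzh] (non-capturing group); then one of [oji] (captured as 'tail'); then one or more of any character except [471] (captured); then the literal '76o', then one or more of a digit, then the literal '2v' (captured as 'word').
Walking the string: at [2:20] match '  1-o0qh576o48792v', groups = ('o', '0qh5', '76o48792v').
With 3 capturing groups, `findall` returns a 3-tuple per match.

[('o', '0qh5', '76o48792v')]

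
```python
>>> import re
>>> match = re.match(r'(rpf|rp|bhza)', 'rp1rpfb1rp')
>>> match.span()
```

`match` is anchored at position 0; if the pattern doesn't fit there, it returns None.
The match spans [0:2] → 'rp'.

(0, 2)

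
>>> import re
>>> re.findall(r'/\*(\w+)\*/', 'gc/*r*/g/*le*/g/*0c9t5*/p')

Because there's exactly one group, `findall` drops the full match and keeps group 1 from each hit.

['r', 'le', '0c9t5']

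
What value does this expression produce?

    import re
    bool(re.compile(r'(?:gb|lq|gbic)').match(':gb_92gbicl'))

False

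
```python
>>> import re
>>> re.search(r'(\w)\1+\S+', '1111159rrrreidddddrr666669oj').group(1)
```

'1'

After group 1 captures some text, `\1` only succeeds where that same text appears again.
`search` walks the string left to right and returns the first match it finds.
The match spans [0:28] → '1111159rrrreidddddrr666669oj'.
Captured: group 1 = '1'.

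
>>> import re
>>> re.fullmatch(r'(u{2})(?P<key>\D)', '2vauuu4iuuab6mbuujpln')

None

The pattern matches exactly 2 of a literal 'u' (captured); then a non-digit (captured as 'key').
`fullmatch` succeeds only if the pattern covers the string from start to end.
Here there's no way to consume every character, so the call returns None.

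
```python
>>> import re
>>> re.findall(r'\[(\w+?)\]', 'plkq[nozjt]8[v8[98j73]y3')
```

['nozjt', '98j73']

With a single group, `findall` returns only what that group captured — 2 items.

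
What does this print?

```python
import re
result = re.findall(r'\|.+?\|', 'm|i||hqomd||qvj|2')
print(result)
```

['|i|', '|hqomd|', '|qvj|']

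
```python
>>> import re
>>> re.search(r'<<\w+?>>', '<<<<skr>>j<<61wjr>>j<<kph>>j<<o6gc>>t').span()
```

`re.search` tries every starting position until one works.
The match spans [2:9] → '<<skr>>'.

(2, 9)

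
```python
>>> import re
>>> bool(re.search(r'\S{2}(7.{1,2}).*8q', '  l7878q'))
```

False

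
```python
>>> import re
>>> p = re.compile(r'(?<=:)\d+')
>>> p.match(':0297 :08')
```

None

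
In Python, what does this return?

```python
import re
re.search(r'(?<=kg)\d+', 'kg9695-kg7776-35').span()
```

(2, 6)

The positive lookaround only admits positions where the adjacent text matches; those characters stay outside the span.
`re.search` tries every starting position until one works.
The match spans [2:6] → '9695'.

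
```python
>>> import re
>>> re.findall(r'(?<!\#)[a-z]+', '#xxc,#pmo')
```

['xc', 'mo']

A negative assertion filters positions out without eating any characters.
Scanning left to right: at [2:4] → 'xc'; at [7:9] → 'mo'.
No capturing groups, so `findall` returns the 2 full match strings.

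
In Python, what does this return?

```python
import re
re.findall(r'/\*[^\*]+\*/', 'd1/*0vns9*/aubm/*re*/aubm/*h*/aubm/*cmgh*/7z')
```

['/*0vns9*/', '/*re*/', '/*h*/', '/*cmgh*/']

`findall` yields the raw match text (4 of them) because the pattern has no groups.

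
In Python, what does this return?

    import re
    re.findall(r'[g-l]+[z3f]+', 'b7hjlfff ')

Pattern: one or more of a character in [g-l]; then one or more of one of [z3f].
Matches: at [2:8] → 'hjlfff'.
With no groups in the pattern, `findall` gives back each whole match — 1 here.

['hjlfff']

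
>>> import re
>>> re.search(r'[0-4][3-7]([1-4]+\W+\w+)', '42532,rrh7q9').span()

The pattern matches a character in [0-4], then a character in [3-7]; then one or more of a character in [1-4], then one or more of a non-word character, then one or more of a word character (captured).
`search` walks the string left to right and returns the first match it finds.
The match spans [1:12] → '2532,rrh7q9'.
Captured: group 1 = '32,rrh7q9'.

(1, 12)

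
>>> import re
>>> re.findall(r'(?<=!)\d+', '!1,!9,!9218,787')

['1', '9', '9218']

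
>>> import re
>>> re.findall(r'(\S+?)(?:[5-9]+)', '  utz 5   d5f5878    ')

['d', 'f']

The pattern matches one or more of a non-whitespace character (lazy) (captured); then one or more of a character in [5-9] (non-capturing group).
A non-greedy quantifier consumes as few characters as it can — just enough that the remainder of the pattern still matches from where it stops; whatever follows it matches normally.
Matches: at [10:12] match 'd5', group 1 = 'd'; at [12:17] match 'f5878', group 1 = 'f'.
With a single group, `findall` returns only what that group captured — 2 items.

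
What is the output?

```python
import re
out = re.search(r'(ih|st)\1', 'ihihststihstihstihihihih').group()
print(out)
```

ihih

`\1` has to match the exact text group 1 already captured.
Unlike `match`, `search` isn't anchored — it looks for the pattern anywhere in the string.
The match spans [0:4] → 'ihih'.
Captured: group 1 = 'ih'.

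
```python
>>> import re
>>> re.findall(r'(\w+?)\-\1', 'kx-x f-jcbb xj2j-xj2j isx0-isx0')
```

['x', 'xj2j', 'isx0']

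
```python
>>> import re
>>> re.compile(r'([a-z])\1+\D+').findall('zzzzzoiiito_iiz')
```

['z']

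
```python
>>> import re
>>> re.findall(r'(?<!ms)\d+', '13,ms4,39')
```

The negative lookahead/lookbehind blocks any match where the forbidden context is present.
Since nothing is captured, `findall` lists the 2 matched substrings directly.

['13', '39']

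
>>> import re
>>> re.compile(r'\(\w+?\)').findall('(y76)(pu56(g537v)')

Matches: at [0:5] → '(y76)'; at [10:17] → '(g537v)'.
With no groups in the pattern, `findall` gives back each whole match — 2 here.

['(y76)', '(g537v)']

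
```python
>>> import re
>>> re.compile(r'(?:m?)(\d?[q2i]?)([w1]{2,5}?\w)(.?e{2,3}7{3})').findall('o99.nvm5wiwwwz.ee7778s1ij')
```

This matches optionally a literal 'm' (non-capturing group); then optionally a digit, then optionally one of [q2i] (captured); then 2 to 5 of one of [w1] (lazy), then a word character (captured); then optionally any character, then 2 to 3 of a literal 'e', then exactly 3 of the literal '7' (captured).
With 3 capturing groups, `findall` returns a 3-tuple per match.

[('i', 'wwwz', '.ee777')]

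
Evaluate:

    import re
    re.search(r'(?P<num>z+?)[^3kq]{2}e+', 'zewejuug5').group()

'zewe'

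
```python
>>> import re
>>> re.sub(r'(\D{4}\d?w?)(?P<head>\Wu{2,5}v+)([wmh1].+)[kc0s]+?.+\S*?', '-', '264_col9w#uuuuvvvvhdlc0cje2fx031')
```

'264-'

Every occurrence is swapped for '-'.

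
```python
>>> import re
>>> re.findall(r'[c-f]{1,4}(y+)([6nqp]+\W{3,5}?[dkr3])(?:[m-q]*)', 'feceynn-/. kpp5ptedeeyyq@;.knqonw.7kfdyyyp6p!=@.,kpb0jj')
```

[('y', 'nn-/. k'), ('yy', 'q@;.k'), ('yyy', 'p6p!=@.,k')]

Pattern: 1 to 4 of a character in [c-f]; then one or more of a literal 'y' (captured); then one or more of one of [6nqp], then 3 to 5 of a non-word character (lazy), then one of [dkr3] (captured); then zero or more of a character in [m-q] (non-capturing group).
Scanning left to right: at [0:14] match 'feceynn-/. kpp', groups = ('y', 'nn-/. k'); at [17:32] match 'edeeyyq@;.knqon', groups = ('yy', 'q@;.k'); at [36:51] match 'fdyyyp6p!=@.,kp', groups = ('yyy', 'p6p!=@.,k').
With 2 capturing groups, `findall` returns a 2-tuple per match.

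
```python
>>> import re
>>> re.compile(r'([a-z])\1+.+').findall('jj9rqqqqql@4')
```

The backreference `\1` re-matches whatever the first group consumed, character for character.
Walking the string: at [0:12] match 'jj9rqqqqql@4', group 1 = 'j'.
Because there's exactly one group, `findall` drops the full match and keeps group 1 from the one hit.

['j']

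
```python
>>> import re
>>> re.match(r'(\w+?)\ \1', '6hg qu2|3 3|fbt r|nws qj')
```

`match` is anchored at position 0; if the pattern doesn't fit there, it returns None.
Here the string doesn't start with a match, so the call returns None.

None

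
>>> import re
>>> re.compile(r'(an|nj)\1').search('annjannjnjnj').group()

'njnj'

After group 1 captures some text, `\1` only succeeds where that same text appears again.
Unlike `match`, `search` isn't anchored — it looks for the pattern anywhere in the string.
The match spans [6:10] → 'njnj'.
Captured: group 1 = 'nj'.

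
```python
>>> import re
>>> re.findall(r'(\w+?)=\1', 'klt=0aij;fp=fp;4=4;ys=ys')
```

['fp', '4', 'ys']

The backreference `\1` re-matches whatever the first group consumed, character for character.
With a single group, `findall` returns only what that group captured — 3 items.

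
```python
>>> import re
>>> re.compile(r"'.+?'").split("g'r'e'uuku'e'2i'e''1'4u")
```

A `+?`/`*?`/`{m,n}?` starts at its minimum and grows only as far as needed for what follows to match.
Matches to split on: at [1:4] → "'r'"; at [5:11] → "'uuku'"; at [12:16] → "'2i'"; at [17:21] → "''1'".
Each match becomes a cut point; 5 segments remain.

['g', 'e', 'e', 'e', '4u']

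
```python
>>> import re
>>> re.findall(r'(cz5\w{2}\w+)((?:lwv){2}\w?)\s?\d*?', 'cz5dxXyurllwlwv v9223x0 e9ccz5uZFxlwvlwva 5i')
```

Multiple groups make `findall` return tuples — one 2-tuple for the one match.

[('cz5uZFx', 'lwvlwva')]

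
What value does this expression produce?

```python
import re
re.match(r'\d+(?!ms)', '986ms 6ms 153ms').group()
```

`re.match` only tries the pattern at the start of the string.
The match spans [0:2] → '98'.

'98'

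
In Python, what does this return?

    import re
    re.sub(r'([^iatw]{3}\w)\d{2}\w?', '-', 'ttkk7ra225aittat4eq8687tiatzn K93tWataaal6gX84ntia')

Pattern: exactly 3 of any character except [iatw], then a word character (captured); then exactly 2 of a digit, then optionally a word character.
Matches: at [3:10] → 'k7ra225'; at [16:23] → '4eq8687'; at [27:34] → 'zn K93t'; at [40:47] → 'l6gX84n'.
Every occurrence is swapped for '-'.

'ttk-aittat-tiat-Wataaa-tia'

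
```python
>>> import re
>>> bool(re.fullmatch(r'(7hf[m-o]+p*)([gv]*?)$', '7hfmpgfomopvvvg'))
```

False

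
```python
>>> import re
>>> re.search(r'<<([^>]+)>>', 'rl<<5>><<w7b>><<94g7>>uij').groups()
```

('5',)

`re.search` scans for the first position where the pattern succeeds.
The match spans [2:7] → '<<5>>'.
Captured: group 1 = '5'.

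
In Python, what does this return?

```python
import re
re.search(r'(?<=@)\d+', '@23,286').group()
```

'23'

Because the assertion is zero-width, the text it checks is not consumed and won't appear in the result.
The match spans [1:3] → '23'.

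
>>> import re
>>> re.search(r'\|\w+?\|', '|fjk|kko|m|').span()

(0, 5)

`re.search` tries every starting position until one works.
The match spans [0:5] → '|fjk|'.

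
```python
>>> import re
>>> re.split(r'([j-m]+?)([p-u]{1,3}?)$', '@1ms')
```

This matches one or more of a character in [j-m] (lazy) (captured); then 1 to 3 of a character in [p-u] (lazy) (captured); then anchored at the end.
The group in the pattern means `split` returns the separators' captures alongside the pieces.

['@1', 'm', 's', '']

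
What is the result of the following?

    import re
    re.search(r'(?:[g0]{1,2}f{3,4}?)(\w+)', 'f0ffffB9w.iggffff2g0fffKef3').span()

(1, 9)

This matches 1 to 2 of one of [g0], then 3 to 4 of a literal 'f' (lazy) (non-capturing group); then one or more of a word character (captured).
Unlike `match`, `search` isn't anchored — it looks for the pattern anywhere in the string.
The match spans [1:9] → '0ffffB9w'.
Captured: group 1 = 'fB9w'.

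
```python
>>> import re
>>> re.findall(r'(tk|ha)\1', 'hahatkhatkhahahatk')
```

After group 1 captures some text, `\1` only succeeds where that same text appears again.
Walking the string: at [0:4] match 'haha', group 1 = 'ha'; at [10:14] match 'haha', group 1 = 'ha'.
`findall` collects group 1 from each match (2 total).

['ha', 'ha']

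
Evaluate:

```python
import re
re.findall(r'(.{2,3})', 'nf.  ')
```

['nf.', '  ']

Pattern: 2 to 3 of any character (captured).
Scanning left to right: at [0:3] match 'nf.', group 1 = 'nf.'; at [3:5] match '  ', group 1 = '  '.
One capturing group, so `findall` returns just the captured substring from each match — 2 in all.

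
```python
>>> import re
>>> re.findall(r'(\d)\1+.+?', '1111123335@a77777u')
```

['1', '3', '7']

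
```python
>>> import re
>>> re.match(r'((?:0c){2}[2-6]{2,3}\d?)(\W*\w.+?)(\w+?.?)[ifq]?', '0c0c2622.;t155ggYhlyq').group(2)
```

'.;t1'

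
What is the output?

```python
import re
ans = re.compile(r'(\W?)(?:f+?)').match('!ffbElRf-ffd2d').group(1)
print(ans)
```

!

The match spans [0:2] → '!f'.
Captured: group 1 = '!'.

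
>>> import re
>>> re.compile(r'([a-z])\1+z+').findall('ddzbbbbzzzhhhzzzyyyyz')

['d', 'b', 'h', 'y']

After group 1 captures some text, `\1` only succeeds where that same text appears again.
Scanning left to right: at [0:3] match 'ddz', group 1 = 'd'; at [3:10] match 'bbbbzzz', group 1 = 'b'; at [10:16] match 'hhhzzz', group 1 = 'h'; at [16:21] match 'yyyyz', group 1 = 'y'.
With a single group, `findall` returns only what that group captured — 4 items.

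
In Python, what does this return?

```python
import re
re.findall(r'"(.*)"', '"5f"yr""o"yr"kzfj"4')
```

['5f"yr""o"yr"kzfj']

Scanning left to right: at [0:18] match '"5f"yr""o"yr"kzfj"', group 1 = '5f"yr""o"yr"kzfj'.
With a single group, `findall` returns only what that group captured — 1 item.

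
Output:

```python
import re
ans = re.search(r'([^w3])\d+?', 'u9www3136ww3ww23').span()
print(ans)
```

This matches any character except [w3] (captured); then one or more of a digit (lazy).
`search` walks the string left to right and returns the first match it finds.
The match spans [0:2] → 'u9'.
Captured: group 1 = 'u'.

(0, 2)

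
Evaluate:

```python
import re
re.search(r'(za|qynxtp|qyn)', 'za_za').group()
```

'za'

The match spans [0:2] → 'za'.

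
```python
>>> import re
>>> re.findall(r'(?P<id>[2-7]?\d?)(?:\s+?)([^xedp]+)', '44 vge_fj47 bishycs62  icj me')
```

[('44', 'vg'), ('47', 'bishycs62  icj m')]

The pattern matches optionally a character in [2-7], then optionally a digit (captured as 'id'); then one or more of whitespace (lazy) (non-capturing group); then one or more of any character except [xedp] (captured).
2 groups means each result is a tuple of 2 captured strings — 2 here.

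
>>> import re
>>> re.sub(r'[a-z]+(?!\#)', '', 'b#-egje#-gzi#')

'b#-e#-i#'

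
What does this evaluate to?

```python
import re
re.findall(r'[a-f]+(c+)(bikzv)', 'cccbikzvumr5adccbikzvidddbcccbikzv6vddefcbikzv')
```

Pattern: one or more of a character in [a-f]; then one or more of a literal 'c' (captured); then the literal 'bik', then the literal 'zv' (captured).
2 groups means each result is a tuple of 2 captured strings — 4 here.

[('c', 'bikzv'), ('c', 'bikzv'), ('c', 'bikzv'), ('c', 'bikzv')]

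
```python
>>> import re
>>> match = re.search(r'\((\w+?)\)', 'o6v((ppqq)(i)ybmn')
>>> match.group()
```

Unlike `match`, `search` isn't anchored — it looks for the pattern anywhere in the string.
The match spans [4:10] → '(ppqq)'.
Captured: group 1 = 'ppqq'.

'(ppqq)'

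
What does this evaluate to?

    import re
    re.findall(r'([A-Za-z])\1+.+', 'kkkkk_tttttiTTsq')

['k']

A backreference is literal: `\1` must see the identical characters the first group matched.
`findall` collects group 1 from the one match (1 total).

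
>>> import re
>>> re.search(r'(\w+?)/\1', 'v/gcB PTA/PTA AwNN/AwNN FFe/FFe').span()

(6, 13)

`\1` is not a pattern — it's the concrete string captured by group 1, re-applied verbatim.
The match spans [6:13] → 'PTA/PTA'.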